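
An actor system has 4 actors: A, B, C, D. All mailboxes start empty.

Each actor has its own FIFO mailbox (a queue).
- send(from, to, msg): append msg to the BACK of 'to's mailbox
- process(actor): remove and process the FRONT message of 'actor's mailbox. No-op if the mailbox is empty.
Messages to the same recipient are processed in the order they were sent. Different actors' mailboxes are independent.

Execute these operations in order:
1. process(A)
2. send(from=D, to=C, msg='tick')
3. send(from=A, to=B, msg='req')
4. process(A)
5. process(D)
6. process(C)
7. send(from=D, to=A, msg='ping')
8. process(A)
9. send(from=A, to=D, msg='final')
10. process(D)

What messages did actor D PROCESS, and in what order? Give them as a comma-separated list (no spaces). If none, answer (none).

Answer: final

Derivation:
After 1 (process(A)): A:[] B:[] C:[] D:[]
After 2 (send(from=D, to=C, msg='tick')): A:[] B:[] C:[tick] D:[]
After 3 (send(from=A, to=B, msg='req')): A:[] B:[req] C:[tick] D:[]
After 4 (process(A)): A:[] B:[req] C:[tick] D:[]
After 5 (process(D)): A:[] B:[req] C:[tick] D:[]
After 6 (process(C)): A:[] B:[req] C:[] D:[]
After 7 (send(from=D, to=A, msg='ping')): A:[ping] B:[req] C:[] D:[]
After 8 (process(A)): A:[] B:[req] C:[] D:[]
After 9 (send(from=A, to=D, msg='final')): A:[] B:[req] C:[] D:[final]
After 10 (process(D)): A:[] B:[req] C:[] D:[]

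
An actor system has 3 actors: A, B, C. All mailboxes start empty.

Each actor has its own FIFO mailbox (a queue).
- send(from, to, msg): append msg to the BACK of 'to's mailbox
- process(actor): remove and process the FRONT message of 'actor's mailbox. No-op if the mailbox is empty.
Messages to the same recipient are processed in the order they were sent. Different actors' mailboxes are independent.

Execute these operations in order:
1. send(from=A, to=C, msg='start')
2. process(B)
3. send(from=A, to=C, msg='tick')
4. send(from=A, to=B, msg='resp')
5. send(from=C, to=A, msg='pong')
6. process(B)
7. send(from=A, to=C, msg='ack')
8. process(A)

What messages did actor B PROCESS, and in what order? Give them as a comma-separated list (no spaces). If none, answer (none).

After 1 (send(from=A, to=C, msg='start')): A:[] B:[] C:[start]
After 2 (process(B)): A:[] B:[] C:[start]
After 3 (send(from=A, to=C, msg='tick')): A:[] B:[] C:[start,tick]
After 4 (send(from=A, to=B, msg='resp')): A:[] B:[resp] C:[start,tick]
After 5 (send(from=C, to=A, msg='pong')): A:[pong] B:[resp] C:[start,tick]
After 6 (process(B)): A:[pong] B:[] C:[start,tick]
After 7 (send(from=A, to=C, msg='ack')): A:[pong] B:[] C:[start,tick,ack]
After 8 (process(A)): A:[] B:[] C:[start,tick,ack]

Answer: resp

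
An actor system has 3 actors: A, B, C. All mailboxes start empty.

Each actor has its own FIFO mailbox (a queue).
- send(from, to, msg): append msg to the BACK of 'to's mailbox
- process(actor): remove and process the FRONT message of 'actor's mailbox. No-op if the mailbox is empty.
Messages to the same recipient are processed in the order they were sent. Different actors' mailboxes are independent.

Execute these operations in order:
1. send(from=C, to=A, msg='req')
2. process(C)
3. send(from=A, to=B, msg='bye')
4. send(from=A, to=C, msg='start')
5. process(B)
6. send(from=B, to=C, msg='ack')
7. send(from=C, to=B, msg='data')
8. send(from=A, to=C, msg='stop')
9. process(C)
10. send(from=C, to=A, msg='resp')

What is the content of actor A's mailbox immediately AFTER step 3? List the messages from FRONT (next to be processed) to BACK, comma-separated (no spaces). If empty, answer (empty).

After 1 (send(from=C, to=A, msg='req')): A:[req] B:[] C:[]
After 2 (process(C)): A:[req] B:[] C:[]
After 3 (send(from=A, to=B, msg='bye')): A:[req] B:[bye] C:[]

req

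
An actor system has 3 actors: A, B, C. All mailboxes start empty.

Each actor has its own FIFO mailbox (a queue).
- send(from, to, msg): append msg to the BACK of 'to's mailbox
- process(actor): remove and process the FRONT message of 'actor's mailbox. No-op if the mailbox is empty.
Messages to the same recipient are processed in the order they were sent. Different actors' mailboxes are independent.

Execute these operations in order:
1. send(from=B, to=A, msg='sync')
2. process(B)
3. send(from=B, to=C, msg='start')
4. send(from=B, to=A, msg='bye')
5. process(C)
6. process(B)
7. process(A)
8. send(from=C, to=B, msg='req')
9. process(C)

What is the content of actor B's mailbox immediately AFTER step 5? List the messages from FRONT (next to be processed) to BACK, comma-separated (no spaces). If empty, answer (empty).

After 1 (send(from=B, to=A, msg='sync')): A:[sync] B:[] C:[]
After 2 (process(B)): A:[sync] B:[] C:[]
After 3 (send(from=B, to=C, msg='start')): A:[sync] B:[] C:[start]
After 4 (send(from=B, to=A, msg='bye')): A:[sync,bye] B:[] C:[start]
After 5 (process(C)): A:[sync,bye] B:[] C:[]

(empty)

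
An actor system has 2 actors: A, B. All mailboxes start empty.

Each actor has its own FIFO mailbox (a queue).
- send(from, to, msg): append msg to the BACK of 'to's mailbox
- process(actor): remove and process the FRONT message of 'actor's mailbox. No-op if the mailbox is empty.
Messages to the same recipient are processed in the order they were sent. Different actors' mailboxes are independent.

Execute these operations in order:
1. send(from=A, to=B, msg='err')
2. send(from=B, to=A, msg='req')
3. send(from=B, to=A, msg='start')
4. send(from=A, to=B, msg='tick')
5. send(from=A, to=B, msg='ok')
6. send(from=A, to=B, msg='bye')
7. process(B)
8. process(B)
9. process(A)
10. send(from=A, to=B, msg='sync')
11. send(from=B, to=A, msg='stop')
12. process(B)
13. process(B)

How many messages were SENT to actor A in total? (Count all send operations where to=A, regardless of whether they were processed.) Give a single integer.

Answer: 3

Derivation:
After 1 (send(from=A, to=B, msg='err')): A:[] B:[err]
After 2 (send(from=B, to=A, msg='req')): A:[req] B:[err]
After 3 (send(from=B, to=A, msg='start')): A:[req,start] B:[err]
After 4 (send(from=A, to=B, msg='tick')): A:[req,start] B:[err,tick]
After 5 (send(from=A, to=B, msg='ok')): A:[req,start] B:[err,tick,ok]
After 6 (send(from=A, to=B, msg='bye')): A:[req,start] B:[err,tick,ok,bye]
After 7 (process(B)): A:[req,start] B:[tick,ok,bye]
After 8 (process(B)): A:[req,start] B:[ok,bye]
After 9 (process(A)): A:[start] B:[ok,bye]
After 10 (send(from=A, to=B, msg='sync')): A:[start] B:[ok,bye,sync]
After 11 (send(from=B, to=A, msg='stop')): A:[start,stop] B:[ok,bye,sync]
After 12 (process(B)): A:[start,stop] B:[bye,sync]
After 13 (process(B)): A:[start,stop] B:[sync]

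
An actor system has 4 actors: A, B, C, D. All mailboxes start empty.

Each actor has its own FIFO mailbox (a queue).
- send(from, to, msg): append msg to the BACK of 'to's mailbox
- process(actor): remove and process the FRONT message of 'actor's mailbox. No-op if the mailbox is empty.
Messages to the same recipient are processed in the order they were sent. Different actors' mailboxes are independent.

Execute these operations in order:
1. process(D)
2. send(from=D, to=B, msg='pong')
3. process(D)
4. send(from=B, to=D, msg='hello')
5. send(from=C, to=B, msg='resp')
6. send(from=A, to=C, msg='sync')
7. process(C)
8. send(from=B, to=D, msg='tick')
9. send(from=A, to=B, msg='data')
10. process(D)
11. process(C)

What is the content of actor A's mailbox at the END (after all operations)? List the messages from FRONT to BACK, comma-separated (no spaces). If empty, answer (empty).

After 1 (process(D)): A:[] B:[] C:[] D:[]
After 2 (send(from=D, to=B, msg='pong')): A:[] B:[pong] C:[] D:[]
After 3 (process(D)): A:[] B:[pong] C:[] D:[]
After 4 (send(from=B, to=D, msg='hello')): A:[] B:[pong] C:[] D:[hello]
After 5 (send(from=C, to=B, msg='resp')): A:[] B:[pong,resp] C:[] D:[hello]
After 6 (send(from=A, to=C, msg='sync')): A:[] B:[pong,resp] C:[sync] D:[hello]
After 7 (process(C)): A:[] B:[pong,resp] C:[] D:[hello]
After 8 (send(from=B, to=D, msg='tick')): A:[] B:[pong,resp] C:[] D:[hello,tick]
After 9 (send(from=A, to=B, msg='data')): A:[] B:[pong,resp,data] C:[] D:[hello,tick]
After 10 (process(D)): A:[] B:[pong,resp,data] C:[] D:[tick]
After 11 (process(C)): A:[] B:[pong,resp,data] C:[] D:[tick]

Answer: (empty)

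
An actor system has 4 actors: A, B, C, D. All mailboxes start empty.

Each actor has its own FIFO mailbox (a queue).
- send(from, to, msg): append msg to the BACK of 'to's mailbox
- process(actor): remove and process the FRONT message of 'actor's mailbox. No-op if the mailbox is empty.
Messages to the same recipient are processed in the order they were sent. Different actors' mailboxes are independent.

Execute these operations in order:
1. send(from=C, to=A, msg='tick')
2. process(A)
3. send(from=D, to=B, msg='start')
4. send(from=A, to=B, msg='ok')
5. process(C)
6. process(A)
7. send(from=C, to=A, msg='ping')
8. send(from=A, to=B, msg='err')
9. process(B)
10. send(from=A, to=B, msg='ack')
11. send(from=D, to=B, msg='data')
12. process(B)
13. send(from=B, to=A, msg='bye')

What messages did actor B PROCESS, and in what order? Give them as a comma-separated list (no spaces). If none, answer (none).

Answer: start,ok

Derivation:
After 1 (send(from=C, to=A, msg='tick')): A:[tick] B:[] C:[] D:[]
After 2 (process(A)): A:[] B:[] C:[] D:[]
After 3 (send(from=D, to=B, msg='start')): A:[] B:[start] C:[] D:[]
After 4 (send(from=A, to=B, msg='ok')): A:[] B:[start,ok] C:[] D:[]
After 5 (process(C)): A:[] B:[start,ok] C:[] D:[]
After 6 (process(A)): A:[] B:[start,ok] C:[] D:[]
After 7 (send(from=C, to=A, msg='ping')): A:[ping] B:[start,ok] C:[] D:[]
After 8 (send(from=A, to=B, msg='err')): A:[ping] B:[start,ok,err] C:[] D:[]
After 9 (process(B)): A:[ping] B:[ok,err] C:[] D:[]
After 10 (send(from=A, to=B, msg='ack')): A:[ping] B:[ok,err,ack] C:[] D:[]
After 11 (send(from=D, to=B, msg='data')): A:[ping] B:[ok,err,ack,data] C:[] D:[]
After 12 (process(B)): A:[ping] B:[err,ack,data] C:[] D:[]
After 13 (send(from=B, to=A, msg='bye')): A:[ping,bye] B:[err,ack,data] C:[] D:[]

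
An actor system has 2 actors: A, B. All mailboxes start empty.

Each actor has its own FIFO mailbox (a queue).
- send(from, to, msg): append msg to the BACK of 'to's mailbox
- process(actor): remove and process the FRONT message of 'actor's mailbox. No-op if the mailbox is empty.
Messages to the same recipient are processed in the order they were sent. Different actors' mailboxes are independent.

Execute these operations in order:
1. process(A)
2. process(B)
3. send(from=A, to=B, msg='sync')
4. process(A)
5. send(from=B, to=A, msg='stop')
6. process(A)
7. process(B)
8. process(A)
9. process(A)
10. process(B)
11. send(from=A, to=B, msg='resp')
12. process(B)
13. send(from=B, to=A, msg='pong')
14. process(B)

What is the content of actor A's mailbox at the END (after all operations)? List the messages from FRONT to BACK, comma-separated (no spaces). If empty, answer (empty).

Answer: pong

Derivation:
After 1 (process(A)): A:[] B:[]
After 2 (process(B)): A:[] B:[]
After 3 (send(from=A, to=B, msg='sync')): A:[] B:[sync]
After 4 (process(A)): A:[] B:[sync]
After 5 (send(from=B, to=A, msg='stop')): A:[stop] B:[sync]
After 6 (process(A)): A:[] B:[sync]
After 7 (process(B)): A:[] B:[]
After 8 (process(A)): A:[] B:[]
After 9 (process(A)): A:[] B:[]
After 10 (process(B)): A:[] B:[]
After 11 (send(from=A, to=B, msg='resp')): A:[] B:[resp]
After 12 (process(B)): A:[] B:[]
After 13 (send(from=B, to=A, msg='pong')): A:[pong] B:[]
After 14 (process(B)): A:[pong] B:[]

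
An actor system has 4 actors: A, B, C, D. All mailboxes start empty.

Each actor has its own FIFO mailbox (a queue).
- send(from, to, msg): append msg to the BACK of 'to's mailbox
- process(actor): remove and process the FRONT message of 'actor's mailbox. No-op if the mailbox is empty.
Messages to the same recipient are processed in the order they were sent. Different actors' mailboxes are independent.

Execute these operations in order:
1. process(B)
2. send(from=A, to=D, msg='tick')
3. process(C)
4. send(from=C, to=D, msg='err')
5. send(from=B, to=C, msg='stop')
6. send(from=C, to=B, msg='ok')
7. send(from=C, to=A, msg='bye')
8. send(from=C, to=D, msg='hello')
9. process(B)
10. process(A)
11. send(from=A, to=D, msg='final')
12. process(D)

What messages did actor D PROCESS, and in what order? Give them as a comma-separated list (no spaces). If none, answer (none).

After 1 (process(B)): A:[] B:[] C:[] D:[]
After 2 (send(from=A, to=D, msg='tick')): A:[] B:[] C:[] D:[tick]
After 3 (process(C)): A:[] B:[] C:[] D:[tick]
After 4 (send(from=C, to=D, msg='err')): A:[] B:[] C:[] D:[tick,err]
After 5 (send(from=B, to=C, msg='stop')): A:[] B:[] C:[stop] D:[tick,err]
After 6 (send(from=C, to=B, msg='ok')): A:[] B:[ok] C:[stop] D:[tick,err]
After 7 (send(from=C, to=A, msg='bye')): A:[bye] B:[ok] C:[stop] D:[tick,err]
After 8 (send(from=C, to=D, msg='hello')): A:[bye] B:[ok] C:[stop] D:[tick,err,hello]
After 9 (process(B)): A:[bye] B:[] C:[stop] D:[tick,err,hello]
After 10 (process(A)): A:[] B:[] C:[stop] D:[tick,err,hello]
After 11 (send(from=A, to=D, msg='final')): A:[] B:[] C:[stop] D:[tick,err,hello,final]
After 12 (process(D)): A:[] B:[] C:[stop] D:[err,hello,final]

Answer: tick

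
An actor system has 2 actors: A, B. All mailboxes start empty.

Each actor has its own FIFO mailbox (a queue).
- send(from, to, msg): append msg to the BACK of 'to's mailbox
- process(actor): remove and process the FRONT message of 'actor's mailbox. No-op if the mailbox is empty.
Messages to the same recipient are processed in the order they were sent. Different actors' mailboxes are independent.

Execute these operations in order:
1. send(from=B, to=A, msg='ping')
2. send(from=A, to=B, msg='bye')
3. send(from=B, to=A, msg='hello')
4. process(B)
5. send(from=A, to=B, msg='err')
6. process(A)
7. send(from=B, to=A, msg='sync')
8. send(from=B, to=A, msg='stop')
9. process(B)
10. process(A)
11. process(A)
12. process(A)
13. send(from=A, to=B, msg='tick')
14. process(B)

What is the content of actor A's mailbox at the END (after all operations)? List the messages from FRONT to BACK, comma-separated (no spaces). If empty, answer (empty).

After 1 (send(from=B, to=A, msg='ping')): A:[ping] B:[]
After 2 (send(from=A, to=B, msg='bye')): A:[ping] B:[bye]
After 3 (send(from=B, to=A, msg='hello')): A:[ping,hello] B:[bye]
After 4 (process(B)): A:[ping,hello] B:[]
After 5 (send(from=A, to=B, msg='err')): A:[ping,hello] B:[err]
After 6 (process(A)): A:[hello] B:[err]
After 7 (send(from=B, to=A, msg='sync')): A:[hello,sync] B:[err]
After 8 (send(from=B, to=A, msg='stop')): A:[hello,sync,stop] B:[err]
After 9 (process(B)): A:[hello,sync,stop] B:[]
After 10 (process(A)): A:[sync,stop] B:[]
After 11 (process(A)): A:[stop] B:[]
After 12 (process(A)): A:[] B:[]
After 13 (send(from=A, to=B, msg='tick')): A:[] B:[tick]
After 14 (process(B)): A:[] B:[]

Answer: (empty)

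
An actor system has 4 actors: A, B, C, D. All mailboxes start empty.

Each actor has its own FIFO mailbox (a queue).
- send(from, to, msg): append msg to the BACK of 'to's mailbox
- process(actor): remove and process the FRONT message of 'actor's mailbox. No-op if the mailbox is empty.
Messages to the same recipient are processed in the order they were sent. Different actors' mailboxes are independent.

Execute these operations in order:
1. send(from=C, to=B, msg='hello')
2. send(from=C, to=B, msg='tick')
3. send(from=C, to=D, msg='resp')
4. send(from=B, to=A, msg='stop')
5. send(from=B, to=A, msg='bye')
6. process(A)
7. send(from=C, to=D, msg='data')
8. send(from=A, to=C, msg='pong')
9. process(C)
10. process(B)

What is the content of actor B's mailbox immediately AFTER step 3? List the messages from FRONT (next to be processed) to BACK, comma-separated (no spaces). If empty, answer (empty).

After 1 (send(from=C, to=B, msg='hello')): A:[] B:[hello] C:[] D:[]
After 2 (send(from=C, to=B, msg='tick')): A:[] B:[hello,tick] C:[] D:[]
After 3 (send(from=C, to=D, msg='resp')): A:[] B:[hello,tick] C:[] D:[resp]

hello,tick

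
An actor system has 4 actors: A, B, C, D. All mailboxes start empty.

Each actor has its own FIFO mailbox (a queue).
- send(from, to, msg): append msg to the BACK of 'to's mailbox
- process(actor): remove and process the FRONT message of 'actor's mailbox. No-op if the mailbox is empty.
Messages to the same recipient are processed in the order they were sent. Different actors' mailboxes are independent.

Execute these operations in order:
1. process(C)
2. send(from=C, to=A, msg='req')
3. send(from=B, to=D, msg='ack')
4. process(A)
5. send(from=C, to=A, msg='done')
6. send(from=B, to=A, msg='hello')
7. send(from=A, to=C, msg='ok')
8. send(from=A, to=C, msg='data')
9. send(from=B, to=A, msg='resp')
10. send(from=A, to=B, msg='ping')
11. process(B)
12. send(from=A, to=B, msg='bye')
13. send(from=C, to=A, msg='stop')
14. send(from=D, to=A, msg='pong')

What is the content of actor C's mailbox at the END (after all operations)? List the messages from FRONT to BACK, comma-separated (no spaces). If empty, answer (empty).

Answer: ok,data

Derivation:
After 1 (process(C)): A:[] B:[] C:[] D:[]
After 2 (send(from=C, to=A, msg='req')): A:[req] B:[] C:[] D:[]
After 3 (send(from=B, to=D, msg='ack')): A:[req] B:[] C:[] D:[ack]
After 4 (process(A)): A:[] B:[] C:[] D:[ack]
After 5 (send(from=C, to=A, msg='done')): A:[done] B:[] C:[] D:[ack]
After 6 (send(from=B, to=A, msg='hello')): A:[done,hello] B:[] C:[] D:[ack]
After 7 (send(from=A, to=C, msg='ok')): A:[done,hello] B:[] C:[ok] D:[ack]
After 8 (send(from=A, to=C, msg='data')): A:[done,hello] B:[] C:[ok,data] D:[ack]
After 9 (send(from=B, to=A, msg='resp')): A:[done,hello,resp] B:[] C:[ok,data] D:[ack]
After 10 (send(from=A, to=B, msg='ping')): A:[done,hello,resp] B:[ping] C:[ok,data] D:[ack]
After 11 (process(B)): A:[done,hello,resp] B:[] C:[ok,data] D:[ack]
After 12 (send(from=A, to=B, msg='bye')): A:[done,hello,resp] B:[bye] C:[ok,data] D:[ack]
After 13 (send(from=C, to=A, msg='stop')): A:[done,hello,resp,stop] B:[bye] C:[ok,data] D:[ack]
After 14 (send(from=D, to=A, msg='pong')): A:[done,hello,resp,stop,pong] B:[bye] C:[ok,data] D:[ack]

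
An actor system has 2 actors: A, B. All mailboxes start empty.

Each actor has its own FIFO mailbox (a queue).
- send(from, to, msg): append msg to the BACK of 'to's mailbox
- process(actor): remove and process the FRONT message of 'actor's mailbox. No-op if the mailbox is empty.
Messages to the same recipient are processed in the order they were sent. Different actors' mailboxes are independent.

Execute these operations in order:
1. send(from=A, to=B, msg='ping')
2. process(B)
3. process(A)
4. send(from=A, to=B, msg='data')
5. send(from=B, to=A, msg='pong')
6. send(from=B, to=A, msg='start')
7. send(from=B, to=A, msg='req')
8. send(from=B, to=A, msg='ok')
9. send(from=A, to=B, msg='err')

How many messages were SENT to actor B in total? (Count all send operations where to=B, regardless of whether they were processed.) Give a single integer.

After 1 (send(from=A, to=B, msg='ping')): A:[] B:[ping]
After 2 (process(B)): A:[] B:[]
After 3 (process(A)): A:[] B:[]
After 4 (send(from=A, to=B, msg='data')): A:[] B:[data]
After 5 (send(from=B, to=A, msg='pong')): A:[pong] B:[data]
After 6 (send(from=B, to=A, msg='start')): A:[pong,start] B:[data]
After 7 (send(from=B, to=A, msg='req')): A:[pong,start,req] B:[data]
After 8 (send(from=B, to=A, msg='ok')): A:[pong,start,req,ok] B:[data]
After 9 (send(from=A, to=B, msg='err')): A:[pong,start,req,ok] B:[data,err]

Answer: 3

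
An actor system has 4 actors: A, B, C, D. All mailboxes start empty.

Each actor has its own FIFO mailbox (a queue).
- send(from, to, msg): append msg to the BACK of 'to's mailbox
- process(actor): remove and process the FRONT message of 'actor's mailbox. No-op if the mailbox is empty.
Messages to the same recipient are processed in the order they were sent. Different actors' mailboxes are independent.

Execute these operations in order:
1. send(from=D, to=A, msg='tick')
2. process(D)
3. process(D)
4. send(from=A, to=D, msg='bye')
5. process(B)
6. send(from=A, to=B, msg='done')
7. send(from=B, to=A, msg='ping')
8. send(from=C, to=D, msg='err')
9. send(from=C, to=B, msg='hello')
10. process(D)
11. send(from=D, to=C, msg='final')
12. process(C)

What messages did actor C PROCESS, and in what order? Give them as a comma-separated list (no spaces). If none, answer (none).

After 1 (send(from=D, to=A, msg='tick')): A:[tick] B:[] C:[] D:[]
After 2 (process(D)): A:[tick] B:[] C:[] D:[]
After 3 (process(D)): A:[tick] B:[] C:[] D:[]
After 4 (send(from=A, to=D, msg='bye')): A:[tick] B:[] C:[] D:[bye]
After 5 (process(B)): A:[tick] B:[] C:[] D:[bye]
After 6 (send(from=A, to=B, msg='done')): A:[tick] B:[done] C:[] D:[bye]
After 7 (send(from=B, to=A, msg='ping')): A:[tick,ping] B:[done] C:[] D:[bye]
After 8 (send(from=C, to=D, msg='err')): A:[tick,ping] B:[done] C:[] D:[bye,err]
After 9 (send(from=C, to=B, msg='hello')): A:[tick,ping] B:[done,hello] C:[] D:[bye,err]
After 10 (process(D)): A:[tick,ping] B:[done,hello] C:[] D:[err]
After 11 (send(from=D, to=C, msg='final')): A:[tick,ping] B:[done,hello] C:[final] D:[err]
After 12 (process(C)): A:[tick,ping] B:[done,hello] C:[] D:[err]

Answer: final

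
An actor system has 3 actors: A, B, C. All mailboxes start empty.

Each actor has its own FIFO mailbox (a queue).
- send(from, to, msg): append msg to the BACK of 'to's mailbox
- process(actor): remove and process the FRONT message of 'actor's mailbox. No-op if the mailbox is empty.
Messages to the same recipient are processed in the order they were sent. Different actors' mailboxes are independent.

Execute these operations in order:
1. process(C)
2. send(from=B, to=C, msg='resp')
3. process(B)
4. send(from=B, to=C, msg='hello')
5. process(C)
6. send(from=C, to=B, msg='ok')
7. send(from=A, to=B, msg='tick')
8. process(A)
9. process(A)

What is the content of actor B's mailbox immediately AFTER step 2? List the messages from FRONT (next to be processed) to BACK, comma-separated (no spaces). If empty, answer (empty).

After 1 (process(C)): A:[] B:[] C:[]
After 2 (send(from=B, to=C, msg='resp')): A:[] B:[] C:[resp]

(empty)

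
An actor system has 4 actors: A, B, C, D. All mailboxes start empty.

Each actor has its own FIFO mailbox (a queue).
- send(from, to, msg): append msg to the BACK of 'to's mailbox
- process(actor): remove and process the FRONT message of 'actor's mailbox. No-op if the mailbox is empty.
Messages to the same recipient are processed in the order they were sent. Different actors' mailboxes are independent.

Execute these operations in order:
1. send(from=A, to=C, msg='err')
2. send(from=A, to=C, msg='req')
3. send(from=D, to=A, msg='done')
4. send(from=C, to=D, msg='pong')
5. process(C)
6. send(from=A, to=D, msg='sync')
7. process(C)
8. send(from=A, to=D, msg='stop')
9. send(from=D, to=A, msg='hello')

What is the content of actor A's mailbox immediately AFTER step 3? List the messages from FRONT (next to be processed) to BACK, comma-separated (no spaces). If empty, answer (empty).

After 1 (send(from=A, to=C, msg='err')): A:[] B:[] C:[err] D:[]
After 2 (send(from=A, to=C, msg='req')): A:[] B:[] C:[err,req] D:[]
After 3 (send(from=D, to=A, msg='done')): A:[done] B:[] C:[err,req] D:[]

done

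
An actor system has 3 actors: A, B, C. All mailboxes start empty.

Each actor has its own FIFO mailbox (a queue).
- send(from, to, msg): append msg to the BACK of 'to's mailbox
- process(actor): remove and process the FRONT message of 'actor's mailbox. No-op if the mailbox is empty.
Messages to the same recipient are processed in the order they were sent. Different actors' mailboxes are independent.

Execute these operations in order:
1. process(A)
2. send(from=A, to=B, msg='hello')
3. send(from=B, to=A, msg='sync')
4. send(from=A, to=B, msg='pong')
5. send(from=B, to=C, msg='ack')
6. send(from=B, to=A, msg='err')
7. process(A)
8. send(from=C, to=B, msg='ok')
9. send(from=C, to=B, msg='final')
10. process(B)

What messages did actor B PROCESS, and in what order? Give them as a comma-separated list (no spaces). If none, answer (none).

After 1 (process(A)): A:[] B:[] C:[]
After 2 (send(from=A, to=B, msg='hello')): A:[] B:[hello] C:[]
After 3 (send(from=B, to=A, msg='sync')): A:[sync] B:[hello] C:[]
After 4 (send(from=A, to=B, msg='pong')): A:[sync] B:[hello,pong] C:[]
After 5 (send(from=B, to=C, msg='ack')): A:[sync] B:[hello,pong] C:[ack]
After 6 (send(from=B, to=A, msg='err')): A:[sync,err] B:[hello,pong] C:[ack]
After 7 (process(A)): A:[err] B:[hello,pong] C:[ack]
After 8 (send(from=C, to=B, msg='ok')): A:[err] B:[hello,pong,ok] C:[ack]
After 9 (send(from=C, to=B, msg='final')): A:[err] B:[hello,pong,ok,final] C:[ack]
After 10 (process(B)): A:[err] B:[pong,ok,final] C:[ack]

Answer: hello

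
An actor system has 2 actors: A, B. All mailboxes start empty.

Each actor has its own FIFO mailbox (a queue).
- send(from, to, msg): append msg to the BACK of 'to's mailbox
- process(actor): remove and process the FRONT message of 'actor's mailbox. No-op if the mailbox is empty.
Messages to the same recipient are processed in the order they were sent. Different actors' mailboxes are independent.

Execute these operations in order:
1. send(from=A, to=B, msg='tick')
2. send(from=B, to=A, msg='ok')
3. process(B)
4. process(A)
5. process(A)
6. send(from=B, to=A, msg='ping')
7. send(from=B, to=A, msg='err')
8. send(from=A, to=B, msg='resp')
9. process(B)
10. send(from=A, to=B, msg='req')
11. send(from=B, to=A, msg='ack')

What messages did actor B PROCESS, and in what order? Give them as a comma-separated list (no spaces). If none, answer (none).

After 1 (send(from=A, to=B, msg='tick')): A:[] B:[tick]
After 2 (send(from=B, to=A, msg='ok')): A:[ok] B:[tick]
After 3 (process(B)): A:[ok] B:[]
After 4 (process(A)): A:[] B:[]
After 5 (process(A)): A:[] B:[]
After 6 (send(from=B, to=A, msg='ping')): A:[ping] B:[]
After 7 (send(from=B, to=A, msg='err')): A:[ping,err] B:[]
After 8 (send(from=A, to=B, msg='resp')): A:[ping,err] B:[resp]
After 9 (process(B)): A:[ping,err] B:[]
After 10 (send(from=A, to=B, msg='req')): A:[ping,err] B:[req]
After 11 (send(from=B, to=A, msg='ack')): A:[ping,err,ack] B:[req]

Answer: tick,resp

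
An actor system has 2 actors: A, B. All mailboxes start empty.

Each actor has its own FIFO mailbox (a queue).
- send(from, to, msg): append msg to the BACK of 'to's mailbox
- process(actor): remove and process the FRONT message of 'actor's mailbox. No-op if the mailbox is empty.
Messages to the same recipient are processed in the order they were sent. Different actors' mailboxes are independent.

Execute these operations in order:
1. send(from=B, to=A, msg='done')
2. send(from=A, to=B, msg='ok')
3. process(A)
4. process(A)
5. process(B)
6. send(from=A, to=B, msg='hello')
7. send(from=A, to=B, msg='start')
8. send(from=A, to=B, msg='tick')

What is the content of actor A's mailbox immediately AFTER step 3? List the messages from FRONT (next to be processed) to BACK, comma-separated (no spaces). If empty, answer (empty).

After 1 (send(from=B, to=A, msg='done')): A:[done] B:[]
After 2 (send(from=A, to=B, msg='ok')): A:[done] B:[ok]
After 3 (process(A)): A:[] B:[ok]

(empty)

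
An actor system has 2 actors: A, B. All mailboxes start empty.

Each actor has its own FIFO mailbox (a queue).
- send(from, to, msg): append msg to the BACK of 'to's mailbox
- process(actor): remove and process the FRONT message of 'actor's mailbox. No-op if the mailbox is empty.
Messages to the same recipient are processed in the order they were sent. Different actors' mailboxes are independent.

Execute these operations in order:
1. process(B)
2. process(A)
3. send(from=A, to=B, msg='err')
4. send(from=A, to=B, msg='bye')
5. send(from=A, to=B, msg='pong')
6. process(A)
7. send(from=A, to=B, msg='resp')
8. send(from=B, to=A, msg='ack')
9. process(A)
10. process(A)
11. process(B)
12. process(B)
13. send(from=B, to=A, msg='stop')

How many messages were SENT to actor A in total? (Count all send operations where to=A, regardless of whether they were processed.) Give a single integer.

Answer: 2

Derivation:
After 1 (process(B)): A:[] B:[]
After 2 (process(A)): A:[] B:[]
After 3 (send(from=A, to=B, msg='err')): A:[] B:[err]
After 4 (send(from=A, to=B, msg='bye')): A:[] B:[err,bye]
After 5 (send(from=A, to=B, msg='pong')): A:[] B:[err,bye,pong]
After 6 (process(A)): A:[] B:[err,bye,pong]
After 7 (send(from=A, to=B, msg='resp')): A:[] B:[err,bye,pong,resp]
After 8 (send(from=B, to=A, msg='ack')): A:[ack] B:[err,bye,pong,resp]
After 9 (process(A)): A:[] B:[err,bye,pong,resp]
After 10 (process(A)): A:[] B:[err,bye,pong,resp]
After 11 (process(B)): A:[] B:[bye,pong,resp]
After 12 (process(B)): A:[] B:[pong,resp]
After 13 (send(from=B, to=A, msg='stop')): A:[stop] B:[pong,resp]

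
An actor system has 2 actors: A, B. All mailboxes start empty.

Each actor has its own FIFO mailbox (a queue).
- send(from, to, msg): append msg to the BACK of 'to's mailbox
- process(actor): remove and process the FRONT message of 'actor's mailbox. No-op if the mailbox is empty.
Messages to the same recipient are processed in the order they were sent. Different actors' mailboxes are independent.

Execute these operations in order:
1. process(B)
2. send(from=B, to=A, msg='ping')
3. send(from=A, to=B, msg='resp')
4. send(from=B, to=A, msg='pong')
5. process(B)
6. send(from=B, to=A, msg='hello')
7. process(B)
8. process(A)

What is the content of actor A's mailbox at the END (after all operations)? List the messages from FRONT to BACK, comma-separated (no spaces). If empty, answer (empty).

Answer: pong,hello

Derivation:
After 1 (process(B)): A:[] B:[]
After 2 (send(from=B, to=A, msg='ping')): A:[ping] B:[]
After 3 (send(from=A, to=B, msg='resp')): A:[ping] B:[resp]
After 4 (send(from=B, to=A, msg='pong')): A:[ping,pong] B:[resp]
After 5 (process(B)): A:[ping,pong] B:[]
After 6 (send(from=B, to=A, msg='hello')): A:[ping,pong,hello] B:[]
After 7 (process(B)): A:[ping,pong,hello] B:[]
After 8 (process(A)): A:[pong,hello] B:[]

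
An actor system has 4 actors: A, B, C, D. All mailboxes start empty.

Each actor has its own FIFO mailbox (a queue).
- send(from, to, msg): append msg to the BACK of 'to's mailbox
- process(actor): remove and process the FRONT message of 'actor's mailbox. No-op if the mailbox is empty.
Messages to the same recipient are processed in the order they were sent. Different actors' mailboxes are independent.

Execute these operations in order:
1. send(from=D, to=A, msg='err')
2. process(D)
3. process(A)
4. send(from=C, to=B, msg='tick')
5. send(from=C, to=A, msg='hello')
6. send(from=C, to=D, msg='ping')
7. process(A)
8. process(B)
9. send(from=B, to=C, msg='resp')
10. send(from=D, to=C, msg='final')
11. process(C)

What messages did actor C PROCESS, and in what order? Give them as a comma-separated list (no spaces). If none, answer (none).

After 1 (send(from=D, to=A, msg='err')): A:[err] B:[] C:[] D:[]
After 2 (process(D)): A:[err] B:[] C:[] D:[]
After 3 (process(A)): A:[] B:[] C:[] D:[]
After 4 (send(from=C, to=B, msg='tick')): A:[] B:[tick] C:[] D:[]
After 5 (send(from=C, to=A, msg='hello')): A:[hello] B:[tick] C:[] D:[]
After 6 (send(from=C, to=D, msg='ping')): A:[hello] B:[tick] C:[] D:[ping]
After 7 (process(A)): A:[] B:[tick] C:[] D:[ping]
After 8 (process(B)): A:[] B:[] C:[] D:[ping]
After 9 (send(from=B, to=C, msg='resp')): A:[] B:[] C:[resp] D:[ping]
After 10 (send(from=D, to=C, msg='final')): A:[] B:[] C:[resp,final] D:[ping]
After 11 (process(C)): A:[] B:[] C:[final] D:[ping]

Answer: resp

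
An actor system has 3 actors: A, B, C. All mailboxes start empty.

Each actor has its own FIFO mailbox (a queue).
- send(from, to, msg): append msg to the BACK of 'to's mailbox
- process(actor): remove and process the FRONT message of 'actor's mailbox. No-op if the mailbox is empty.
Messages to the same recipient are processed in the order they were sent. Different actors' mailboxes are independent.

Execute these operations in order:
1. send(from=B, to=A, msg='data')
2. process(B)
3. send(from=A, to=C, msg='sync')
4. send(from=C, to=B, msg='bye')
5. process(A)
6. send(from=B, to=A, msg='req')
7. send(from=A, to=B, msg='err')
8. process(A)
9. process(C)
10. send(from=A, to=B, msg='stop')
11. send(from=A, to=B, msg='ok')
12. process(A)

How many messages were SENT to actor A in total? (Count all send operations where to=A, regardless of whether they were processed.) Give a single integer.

Answer: 2

Derivation:
After 1 (send(from=B, to=A, msg='data')): A:[data] B:[] C:[]
After 2 (process(B)): A:[data] B:[] C:[]
After 3 (send(from=A, to=C, msg='sync')): A:[data] B:[] C:[sync]
After 4 (send(from=C, to=B, msg='bye')): A:[data] B:[bye] C:[sync]
After 5 (process(A)): A:[] B:[bye] C:[sync]
After 6 (send(from=B, to=A, msg='req')): A:[req] B:[bye] C:[sync]
After 7 (send(from=A, to=B, msg='err')): A:[req] B:[bye,err] C:[sync]
After 8 (process(A)): A:[] B:[bye,err] C:[sync]
After 9 (process(C)): A:[] B:[bye,err] C:[]
After 10 (send(from=A, to=B, msg='stop')): A:[] B:[bye,err,stop] C:[]
After 11 (send(from=A, to=B, msg='ok')): A:[] B:[bye,err,stop,ok] C:[]
After 12 (process(A)): A:[] B:[bye,err,stop,ok] C:[]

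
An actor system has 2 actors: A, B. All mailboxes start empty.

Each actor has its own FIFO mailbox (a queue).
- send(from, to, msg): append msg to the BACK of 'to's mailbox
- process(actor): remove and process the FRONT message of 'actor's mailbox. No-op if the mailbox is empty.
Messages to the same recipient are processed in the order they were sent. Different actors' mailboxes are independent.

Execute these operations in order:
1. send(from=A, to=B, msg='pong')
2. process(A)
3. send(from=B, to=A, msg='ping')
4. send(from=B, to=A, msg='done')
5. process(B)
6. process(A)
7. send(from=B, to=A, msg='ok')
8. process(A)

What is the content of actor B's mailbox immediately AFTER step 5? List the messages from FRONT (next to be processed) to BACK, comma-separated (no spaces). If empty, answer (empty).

After 1 (send(from=A, to=B, msg='pong')): A:[] B:[pong]
After 2 (process(A)): A:[] B:[pong]
After 3 (send(from=B, to=A, msg='ping')): A:[ping] B:[pong]
After 4 (send(from=B, to=A, msg='done')): A:[ping,done] B:[pong]
After 5 (process(B)): A:[ping,done] B:[]

(empty)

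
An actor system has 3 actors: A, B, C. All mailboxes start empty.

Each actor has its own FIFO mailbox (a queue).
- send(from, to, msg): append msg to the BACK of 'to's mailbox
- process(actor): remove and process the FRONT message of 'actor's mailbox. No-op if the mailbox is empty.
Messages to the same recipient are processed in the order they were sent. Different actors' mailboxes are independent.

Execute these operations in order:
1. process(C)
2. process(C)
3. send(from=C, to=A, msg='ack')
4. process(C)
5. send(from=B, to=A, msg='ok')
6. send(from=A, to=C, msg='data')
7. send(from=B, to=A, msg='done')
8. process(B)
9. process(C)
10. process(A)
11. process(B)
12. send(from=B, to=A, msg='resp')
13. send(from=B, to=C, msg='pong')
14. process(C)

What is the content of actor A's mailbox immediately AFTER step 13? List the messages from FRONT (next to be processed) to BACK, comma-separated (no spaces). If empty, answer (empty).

After 1 (process(C)): A:[] B:[] C:[]
After 2 (process(C)): A:[] B:[] C:[]
After 3 (send(from=C, to=A, msg='ack')): A:[ack] B:[] C:[]
After 4 (process(C)): A:[ack] B:[] C:[]
After 5 (send(from=B, to=A, msg='ok')): A:[ack,ok] B:[] C:[]
After 6 (send(from=A, to=C, msg='data')): A:[ack,ok] B:[] C:[data]
After 7 (send(from=B, to=A, msg='done')): A:[ack,ok,done] B:[] C:[data]
After 8 (process(B)): A:[ack,ok,done] B:[] C:[data]
After 9 (process(C)): A:[ack,ok,done] B:[] C:[]
After 10 (process(A)): A:[ok,done] B:[] C:[]
After 11 (process(B)): A:[ok,done] B:[] C:[]
After 12 (send(from=B, to=A, msg='resp')): A:[ok,done,resp] B:[] C:[]
After 13 (send(from=B, to=C, msg='pong')): A:[ok,done,resp] B:[] C:[pong]

ok,done,resp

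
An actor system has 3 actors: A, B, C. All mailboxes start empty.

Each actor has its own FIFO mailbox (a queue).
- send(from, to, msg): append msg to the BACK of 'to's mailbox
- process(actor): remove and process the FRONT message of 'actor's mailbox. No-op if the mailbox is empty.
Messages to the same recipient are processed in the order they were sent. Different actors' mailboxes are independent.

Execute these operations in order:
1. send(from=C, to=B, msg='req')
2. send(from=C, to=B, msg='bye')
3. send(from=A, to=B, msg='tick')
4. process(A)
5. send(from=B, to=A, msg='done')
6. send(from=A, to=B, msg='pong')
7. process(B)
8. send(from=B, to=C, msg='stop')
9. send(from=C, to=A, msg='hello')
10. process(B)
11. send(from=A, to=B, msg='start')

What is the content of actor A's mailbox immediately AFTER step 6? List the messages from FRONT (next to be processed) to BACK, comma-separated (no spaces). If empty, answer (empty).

After 1 (send(from=C, to=B, msg='req')): A:[] B:[req] C:[]
After 2 (send(from=C, to=B, msg='bye')): A:[] B:[req,bye] C:[]
After 3 (send(from=A, to=B, msg='tick')): A:[] B:[req,bye,tick] C:[]
After 4 (process(A)): A:[] B:[req,bye,tick] C:[]
After 5 (send(from=B, to=A, msg='done')): A:[done] B:[req,bye,tick] C:[]
After 6 (send(from=A, to=B, msg='pong')): A:[done] B:[req,bye,tick,pong] C:[]

done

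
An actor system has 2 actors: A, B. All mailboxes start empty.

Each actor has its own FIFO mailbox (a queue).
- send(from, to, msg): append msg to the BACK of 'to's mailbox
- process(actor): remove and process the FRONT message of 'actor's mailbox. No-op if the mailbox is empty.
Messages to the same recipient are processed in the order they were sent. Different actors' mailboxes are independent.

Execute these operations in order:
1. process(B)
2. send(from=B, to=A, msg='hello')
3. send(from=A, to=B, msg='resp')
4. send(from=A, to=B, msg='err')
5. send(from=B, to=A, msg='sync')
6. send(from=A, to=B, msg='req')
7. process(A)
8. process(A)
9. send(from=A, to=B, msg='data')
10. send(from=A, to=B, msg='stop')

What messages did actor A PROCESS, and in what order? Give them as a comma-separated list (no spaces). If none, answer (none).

After 1 (process(B)): A:[] B:[]
After 2 (send(from=B, to=A, msg='hello')): A:[hello] B:[]
After 3 (send(from=A, to=B, msg='resp')): A:[hello] B:[resp]
After 4 (send(from=A, to=B, msg='err')): A:[hello] B:[resp,err]
After 5 (send(from=B, to=A, msg='sync')): A:[hello,sync] B:[resp,err]
After 6 (send(from=A, to=B, msg='req')): A:[hello,sync] B:[resp,err,req]
After 7 (process(A)): A:[sync] B:[resp,err,req]
After 8 (process(A)): A:[] B:[resp,err,req]
After 9 (send(from=A, to=B, msg='data')): A:[] B:[resp,err,req,data]
After 10 (send(from=A, to=B, msg='stop')): A:[] B:[resp,err,req,data,stop]

Answer: hello,sync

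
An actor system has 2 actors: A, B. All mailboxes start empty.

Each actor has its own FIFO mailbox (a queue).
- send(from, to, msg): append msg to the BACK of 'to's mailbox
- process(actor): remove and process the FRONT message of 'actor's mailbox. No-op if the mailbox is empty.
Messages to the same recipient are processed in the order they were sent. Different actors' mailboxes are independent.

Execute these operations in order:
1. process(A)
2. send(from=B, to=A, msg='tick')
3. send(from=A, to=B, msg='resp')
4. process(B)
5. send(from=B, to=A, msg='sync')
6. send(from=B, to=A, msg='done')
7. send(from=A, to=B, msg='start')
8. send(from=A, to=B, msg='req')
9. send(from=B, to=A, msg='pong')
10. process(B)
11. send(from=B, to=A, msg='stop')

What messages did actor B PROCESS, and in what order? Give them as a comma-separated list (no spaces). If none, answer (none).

Answer: resp,start

Derivation:
After 1 (process(A)): A:[] B:[]
After 2 (send(from=B, to=A, msg='tick')): A:[tick] B:[]
After 3 (send(from=A, to=B, msg='resp')): A:[tick] B:[resp]
After 4 (process(B)): A:[tick] B:[]
After 5 (send(from=B, to=A, msg='sync')): A:[tick,sync] B:[]
After 6 (send(from=B, to=A, msg='done')): A:[tick,sync,done] B:[]
After 7 (send(from=A, to=B, msg='start')): A:[tick,sync,done] B:[start]
After 8 (send(from=A, to=B, msg='req')): A:[tick,sync,done] B:[start,req]
After 9 (send(from=B, to=A, msg='pong')): A:[tick,sync,done,pong] B:[start,req]
After 10 (process(B)): A:[tick,sync,done,pong] B:[req]
After 11 (send(from=B, to=A, msg='stop')): A:[tick,sync,done,pong,stop] B:[req]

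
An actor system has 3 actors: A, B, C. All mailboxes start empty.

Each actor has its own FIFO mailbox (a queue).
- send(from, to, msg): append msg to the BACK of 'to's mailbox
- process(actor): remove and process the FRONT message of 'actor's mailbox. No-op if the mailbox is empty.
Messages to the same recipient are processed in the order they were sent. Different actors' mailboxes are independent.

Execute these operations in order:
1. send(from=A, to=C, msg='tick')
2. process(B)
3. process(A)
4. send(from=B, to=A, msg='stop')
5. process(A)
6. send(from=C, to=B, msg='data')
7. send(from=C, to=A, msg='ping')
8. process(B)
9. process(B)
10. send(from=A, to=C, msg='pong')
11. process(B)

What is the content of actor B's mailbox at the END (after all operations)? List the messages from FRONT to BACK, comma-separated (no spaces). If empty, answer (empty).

After 1 (send(from=A, to=C, msg='tick')): A:[] B:[] C:[tick]
After 2 (process(B)): A:[] B:[] C:[tick]
After 3 (process(A)): A:[] B:[] C:[tick]
After 4 (send(from=B, to=A, msg='stop')): A:[stop] B:[] C:[tick]
After 5 (process(A)): A:[] B:[] C:[tick]
After 6 (send(from=C, to=B, msg='data')): A:[] B:[data] C:[tick]
After 7 (send(from=C, to=A, msg='ping')): A:[ping] B:[data] C:[tick]
After 8 (process(B)): A:[ping] B:[] C:[tick]
After 9 (process(B)): A:[ping] B:[] C:[tick]
After 10 (send(from=A, to=C, msg='pong')): A:[ping] B:[] C:[tick,pong]
After 11 (process(B)): A:[ping] B:[] C:[tick,pong]

Answer: (empty)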